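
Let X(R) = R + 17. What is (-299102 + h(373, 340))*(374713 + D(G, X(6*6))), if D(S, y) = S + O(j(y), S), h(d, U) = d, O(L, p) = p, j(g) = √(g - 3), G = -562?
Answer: -111601868381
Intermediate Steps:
X(R) = 17 + R
j(g) = √(-3 + g)
D(S, y) = 2*S (D(S, y) = S + S = 2*S)
(-299102 + h(373, 340))*(374713 + D(G, X(6*6))) = (-299102 + 373)*(374713 + 2*(-562)) = -298729*(374713 - 1124) = -298729*373589 = -111601868381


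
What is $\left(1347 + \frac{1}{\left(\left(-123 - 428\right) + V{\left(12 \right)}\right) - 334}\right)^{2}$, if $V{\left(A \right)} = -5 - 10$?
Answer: $\frac{1469668865401}{810000} \approx 1.8144 \cdot 10^{6}$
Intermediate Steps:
$V{\left(A \right)} = -15$
$\left(1347 + \frac{1}{\left(\left(-123 - 428\right) + V{\left(12 \right)}\right) - 334}\right)^{2} = \left(1347 + \frac{1}{\left(\left(-123 - 428\right) - 15\right) - 334}\right)^{2} = \left(1347 + \frac{1}{\left(-551 - 15\right) - 334}\right)^{2} = \left(1347 + \frac{1}{-566 - 334}\right)^{2} = \left(1347 + \frac{1}{-900}\right)^{2} = \left(1347 - \frac{1}{900}\right)^{2} = \left(\frac{1212299}{900}\right)^{2} = \frac{1469668865401}{810000}$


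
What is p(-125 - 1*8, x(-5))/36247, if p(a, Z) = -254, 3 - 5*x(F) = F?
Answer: -254/36247 ≈ -0.0070075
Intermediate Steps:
x(F) = 3/5 - F/5
p(-125 - 1*8, x(-5))/36247 = -254/36247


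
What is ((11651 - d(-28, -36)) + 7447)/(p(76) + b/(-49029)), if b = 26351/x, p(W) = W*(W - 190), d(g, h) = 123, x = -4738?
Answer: -4407881152950/2012641992577 ≈ -2.1901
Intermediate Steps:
p(W) = W*(-190 + W)
b = -26351/4738 (b = 26351/(-4738) = 26351*(-1/4738) = -26351/4738 ≈ -5.5616)
((11651 - d(-28, -36)) + 7447)/(p(76) + b/(-49029)) = ((11651 - 1*123) + 7447)/(76*(-190 + 76) - 26351/4738/(-49029)) = ((11651 - 123) + 7447)/(76*(-114) - 26351/4738*(-1/49029)) = (11528 + 7447)/(-8664 + 26351/232299402) = 18975/(-2012641992577/232299402) = 18975*(-232299402/2012641992577) = -4407881152950/2012641992577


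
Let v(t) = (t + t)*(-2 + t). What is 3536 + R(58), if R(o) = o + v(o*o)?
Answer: 22623130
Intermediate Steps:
v(t) = 2*t*(-2 + t) (v(t) = (2*t)*(-2 + t) = 2*t*(-2 + t))
R(o) = o + 2*o²*(-2 + o²) (R(o) = o + 2*(o*o)*(-2 + o*o) = o + 2*o²*(-2 + o²))
3536 + R(58) = 3536 + 58*(1 + 2*58*(-2 + 58²)) = 3536 + 58*(1 + 2*58*(-2 + 3364)) = 3536 + 58*(1 + 2*58*3362) = 3536 + 58*(1 + 389992) = 3536 + 58*389993 = 3536 + 22619594 = 22623130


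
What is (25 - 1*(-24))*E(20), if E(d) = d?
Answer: 980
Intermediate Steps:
(25 - 1*(-24))*E(20) = (25 - 1*(-24))*20 = (25 + 24)*20 = 49*20 = 980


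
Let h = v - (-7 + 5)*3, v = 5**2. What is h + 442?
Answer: 473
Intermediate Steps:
v = 25
h = 31 (h = 25 - (-7 + 5)*3 = 25 - (-2)*3 = 25 - 1*(-6) = 25 + 6 = 31)
h + 442 = 31 + 442 = 473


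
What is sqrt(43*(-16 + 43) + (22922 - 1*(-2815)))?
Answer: sqrt(26898) ≈ 164.01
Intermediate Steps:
sqrt(43*(-16 + 43) + (22922 - 1*(-2815))) = sqrt(43*27 + (22922 + 2815)) = sqrt(1161 + 25737) = sqrt(26898)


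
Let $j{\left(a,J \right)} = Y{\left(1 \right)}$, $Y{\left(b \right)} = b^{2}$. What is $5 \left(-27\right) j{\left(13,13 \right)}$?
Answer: $-135$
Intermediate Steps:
$j{\left(a,J \right)} = 1$ ($j{\left(a,J \right)} = 1^{2} = 1$)
$5 \left(-27\right) j{\left(13,13 \right)} = 5 \left(-27\right) 1 = \left(-135\right) 1 = -135$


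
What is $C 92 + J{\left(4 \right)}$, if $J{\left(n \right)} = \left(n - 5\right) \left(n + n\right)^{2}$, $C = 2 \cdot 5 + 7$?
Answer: $1500$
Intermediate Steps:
$C = 17$ ($C = 10 + 7 = 17$)
$J{\left(n \right)} = 4 n^{2} \left(-5 + n\right)$ ($J{\left(n \right)} = \left(-5 + n\right) \left(2 n\right)^{2} = \left(-5 + n\right) 4 n^{2} = 4 n^{2} \left(-5 + n\right)$)
$C 92 + J{\left(4 \right)} = 17 \cdot 92 + 4 \cdot 4^{2} \left(-5 + 4\right) = 1564 + 4 \cdot 16 \left(-1\right) = 1564 - 64 = 1500$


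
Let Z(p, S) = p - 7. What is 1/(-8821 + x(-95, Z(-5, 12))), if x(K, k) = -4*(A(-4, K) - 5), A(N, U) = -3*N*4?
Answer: -1/8993 ≈ -0.00011120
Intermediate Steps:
Z(p, S) = -7 + p
A(N, U) = -12*N
x(K, k) = -172 (x(K, k) = -4*(-12*(-4) - 5) = -4*(48 - 5) = -4*43 = -172)
1/(-8821 + x(-95, Z(-5, 12))) = 1/(-8821 - 172) = 1/(-8993) = -1/8993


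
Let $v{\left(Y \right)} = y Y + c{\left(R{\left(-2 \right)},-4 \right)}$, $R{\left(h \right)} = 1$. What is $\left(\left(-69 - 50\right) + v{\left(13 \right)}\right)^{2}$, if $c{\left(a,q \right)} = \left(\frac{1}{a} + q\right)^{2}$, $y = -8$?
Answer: $45796$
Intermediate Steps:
$c{\left(a,q \right)} = \left(q + \frac{1}{a}\right)^{2}$
$v{\left(Y \right)} = 9 - 8 Y$ ($v{\left(Y \right)} = - 8 Y + 1^{-2} \left(1 + 1 \left(-4\right)\right)^{2} = - 8 Y + 1 \left(1 - 4\right)^{2} = - 8 Y + 1 \left(-3\right)^{2} = - 8 Y + 1 \cdot 9 = - 8 Y + 9 = 9 - 8 Y$)
$\left(\left(-69 - 50\right) + v{\left(13 \right)}\right)^{2} = \left(\left(-69 - 50\right) + \left(9 - 104\right)\right)^{2} = \left(-119 - 95\right)^{2} = \left(-214\right)^{2} = 45796$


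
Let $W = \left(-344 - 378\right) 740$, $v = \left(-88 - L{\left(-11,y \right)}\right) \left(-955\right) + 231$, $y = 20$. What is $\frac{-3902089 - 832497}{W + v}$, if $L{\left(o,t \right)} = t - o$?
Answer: $\frac{2367293}{210202} \approx 11.262$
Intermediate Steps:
$v = 113876$ ($v = \left(-88 - \left(20 - -11\right)\right) \left(-955\right) + 231 = \left(-88 - \left(20 + 11\right)\right) \left(-955\right) + 231 = \left(-88 - 31\right) \left(-955\right) + 231 = \left(-119\right) \left(-955\right) + 231 = 113645 + 231 = 113876$)
$W = -534280$ ($W = \left(-722\right) 740 = -534280$)
$\frac{-3902089 - 832497}{W + v} = \frac{-3902089 - 832497}{-534280 + 113876} = - \frac{4734586}{-420404} = \left(-4734586\right) \left(- \frac{1}{420404}\right) = \frac{2367293}{210202}$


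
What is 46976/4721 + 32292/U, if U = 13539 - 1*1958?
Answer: 696479588/54673901 ≈ 12.739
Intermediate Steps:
U = 11581 (U = 13539 - 1958 = 11581)
46976/4721 + 32292/U = 46976/4721 + 32292/11581 = 696479588/54673901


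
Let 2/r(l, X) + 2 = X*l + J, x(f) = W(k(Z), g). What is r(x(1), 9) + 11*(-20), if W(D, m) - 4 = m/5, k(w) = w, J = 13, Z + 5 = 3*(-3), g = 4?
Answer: -59610/271 ≈ -219.96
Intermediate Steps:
Z = -14 (Z = -5 + 3*(-3) = -5 - 9 = -14)
W(D, m) = 4 + m/5
x(f) = 24/5 (x(f) = 4 + (1/5)*4 = 4 + 4/5 = 24/5)
r(l, X) = 2/(11 + X*l) (r(l, X) = 2/(-2 + (X*l + 13)) = 2/(-2 + (13 + X*l)) = 2/(11 + X*l))
r(x(1), 9) + 11*(-20) = 2/(11 + 9*(24/5)) + 11*(-20) = 2/(11 + 216/5) - 220 = 2/(271/5) - 220 = 2*(5/271) - 220 = 10/271 - 220 = -59610/271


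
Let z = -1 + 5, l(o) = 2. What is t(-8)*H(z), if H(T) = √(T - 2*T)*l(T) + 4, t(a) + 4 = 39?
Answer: 140 + 140*I ≈ 140.0 + 140.0*I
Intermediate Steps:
t(a) = 35 (t(a) = -4 + 39 = 35)
z = 4
H(T) = 4 + 2*√(-T) (H(T) = √(T - 2*T)*2 + 4 = √(-T)*2 + 4 = 2*√(-T) + 4 = 4 + 2*√(-T))
t(-8)*H(z) = 35*(4 + 2*√(-1*4)) = 35*(4 + 2*√(-4)) = 35*(4 + 2*(2*I)) = 35*(4 + 4*I) = 140 + 140*I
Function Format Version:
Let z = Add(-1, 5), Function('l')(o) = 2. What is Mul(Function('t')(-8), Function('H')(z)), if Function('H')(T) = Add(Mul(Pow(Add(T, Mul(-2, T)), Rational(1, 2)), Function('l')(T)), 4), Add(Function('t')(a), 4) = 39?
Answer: Add(140, Mul(140, I)) ≈ Add(140.00, Mul(140.00, I))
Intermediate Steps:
Function('t')(a) = 35 (Function('t')(a) = Add(-4, 39) = 35)
z = 4
Function('H')(T) = Add(4, Mul(2, Pow(Mul(-1, T), Rational(1, 2)))) (Function('H')(T) = Add(Mul(Pow(Add(T, Mul(-2, T)), Rational(1, 2)), 2), 4) = Add(Mul(Pow(Mul(-1, T), Rational(1, 2)), 2), 4) = Add(Mul(2, Pow(Mul(-1, T), Rational(1, 2))), 4) = Add(4, Mul(2, Pow(Mul(-1, T), Rational(1, 2)))))
Mul(Function('t')(-8), Function('H')(z)) = Mul(35, Add(4, Mul(2, Pow(Mul(-1, 4), Rational(1, 2))))) = Mul(35, Add(4, Mul(2, Pow(-4, Rational(1, 2))))) = Mul(35, Add(4, Mul(2, Mul(2, I)))) = Mul(35, Add(4, Mul(4, I))) = Add(140, Mul(140, I))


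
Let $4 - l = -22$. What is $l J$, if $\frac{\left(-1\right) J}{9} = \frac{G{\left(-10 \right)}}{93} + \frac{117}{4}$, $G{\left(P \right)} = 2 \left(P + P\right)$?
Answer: $- \frac{418119}{62} \approx -6743.9$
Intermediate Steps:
$l = 26$ ($l = 4 - -22 = 4 + 22 = 26$)
$G{\left(P \right)} = 4 P$ ($G{\left(P \right)} = 2 \cdot 2 P = 4 P$)
$J = - \frac{32163}{124}$ ($J = - 9 \left(\frac{4 \left(-10\right)}{93} + \frac{117}{4}\right) = - 9 \left(\left(-40\right) \frac{1}{93} + 117 \cdot \frac{1}{4}\right) = - 9 \left(- \frac{40}{93} + \frac{117}{4}\right) = \left(-9\right) \frac{10721}{372} = - \frac{32163}{124} \approx -259.38$)
$l J = 26 \left(- \frac{32163}{124}\right) = - \frac{418119}{62}$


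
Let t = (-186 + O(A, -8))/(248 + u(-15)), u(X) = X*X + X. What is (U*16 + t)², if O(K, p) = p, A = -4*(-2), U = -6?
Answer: 487570561/52441 ≈ 9297.5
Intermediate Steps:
A = 8
u(X) = X + X² (u(X) = X² + X = X + X²)
t = -97/229 (t = (-186 - 8)/(248 - 15*(1 - 15)) = -194/(248 - 15*(-14)) = -194/(248 + 210) = -194/458 = -194*1/458 = -97/229 ≈ -0.42358)
(U*16 + t)² = (-6*16 - 97/229)² = (-96 - 97/229)² = (-22081/229)² = 487570561/52441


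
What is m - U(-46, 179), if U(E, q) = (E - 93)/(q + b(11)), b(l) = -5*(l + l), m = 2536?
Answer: 175123/69 ≈ 2538.0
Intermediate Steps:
b(l) = -10*l
U(E, q) = (-93 + E)/(-110 + q) (U(E, q) = (E - 93)/(q - 10*11) = (-93 + E)/(q - 110) = (-93 + E)/(-110 + q))
m - U(-46, 179) = 2536 - (-93 - 46)/(-110 + 179) = 2536 - (-139)/69 = 2536 - 1*(-139/69) = 2536 + 139/69 = 175123/69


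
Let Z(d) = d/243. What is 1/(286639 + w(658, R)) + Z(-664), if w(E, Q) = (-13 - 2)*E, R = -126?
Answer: -183774373/67254867 ≈ -2.7325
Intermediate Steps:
Z(d) = d/243 (Z(d) = d*(1/243) = d/243)
w(E, Q) = -15*E
1/(286639 + w(658, R)) + Z(-664) = 1/(286639 - 15*658) + (1/243)*(-664) = 1/(286639 - 9870) - 664/243 = 1/276769 - 664/243 = -183774373/67254867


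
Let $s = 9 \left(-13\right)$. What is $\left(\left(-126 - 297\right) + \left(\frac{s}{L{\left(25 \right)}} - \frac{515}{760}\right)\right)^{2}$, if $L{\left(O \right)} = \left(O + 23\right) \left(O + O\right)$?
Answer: $\frac{41481856490881}{231040000} \approx 1.7954 \cdot 10^{5}$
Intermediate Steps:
$L{\left(O \right)} = 2 O \left(23 + O\right)$ ($L{\left(O \right)} = \left(23 + O\right) 2 O = 2 O \left(23 + O\right)$)
$s = -117$
$\left(\left(-126 - 297\right) + \left(\frac{s}{L{\left(25 \right)}} - \frac{515}{760}\right)\right)^{2} = \left(\left(-126 - 297\right) - \left(\frac{103}{152} + 117 \frac{1}{50 \left(23 + 25\right)}\right)\right)^{2} = \left(\left(-126 - 297\right) - \left(\frac{103}{152} + \frac{117}{2 \cdot 25 \cdot 48}\right)\right)^{2} = \left(-423 - \left(\frac{103}{152} + \frac{117}{2400}\right)\right)^{2} = \left(-423 - \frac{11041}{15200}\right)^{2} = \left(- \frac{6440641}{15200}\right)^{2} = \frac{41481856490881}{231040000}$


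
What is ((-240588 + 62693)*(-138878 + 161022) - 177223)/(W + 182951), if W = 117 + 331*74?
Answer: -66770917/3518 ≈ -18980.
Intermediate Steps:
W = 24611 (W = 117 + 24494 = 24611)
((-240588 + 62693)*(-138878 + 161022) - 177223)/(W + 182951) = ((-240588 + 62693)*(-138878 + 161022) - 177223)/(24611 + 182951) = (-177895*22144 - 177223)/207562 = (-3939306880 - 177223)*(1/207562) = -3939484103*1/207562 = -66770917/3518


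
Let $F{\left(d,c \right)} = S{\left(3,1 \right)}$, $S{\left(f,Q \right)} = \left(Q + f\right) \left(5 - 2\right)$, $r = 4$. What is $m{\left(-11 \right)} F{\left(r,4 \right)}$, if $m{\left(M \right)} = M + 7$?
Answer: $-48$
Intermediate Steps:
$S{\left(f,Q \right)} = 3 Q + 3 f$ ($S{\left(f,Q \right)} = \left(Q + f\right) 3 = 3 Q + 3 f$)
$m{\left(M \right)} = 7 + M$
$F{\left(d,c \right)} = 12$ ($F{\left(d,c \right)} = 3 \cdot 1 + 3 \cdot 3 = 3 + 9 = 12$)
$m{\left(-11 \right)} F{\left(r,4 \right)} = \left(7 - 11\right) 12 = \left(-4\right) 12 = -48$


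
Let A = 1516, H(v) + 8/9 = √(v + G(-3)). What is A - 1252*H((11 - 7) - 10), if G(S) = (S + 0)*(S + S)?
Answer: 23660/9 - 2504*√3 ≈ -1708.2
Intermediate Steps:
G(S) = 2*S² (G(S) = S*(2*S) = 2*S²)
H(v) = -8/9 + √(18 + v) (H(v) = -8/9 + √(v + 2*(-3)²) = -8/9 + √(v + 2*9) = -8/9 + √(v + 18) = -8/9 + √(18 + v))
A - 1252*H((11 - 7) - 10) = 1516 - 1252*(-8/9 + √(18 + ((11 - 7) - 10))) = 1516 - 1252*(-8/9 + √(18 + (4 - 10))) = 1516 - 1252*(-8/9 + √(18 - 6)) = 1516 - 1252*(-8/9 + √12) = 1516 - 1252*(-8/9 + 2*√3) = 1516 + (10016/9 - 2504*√3) = 23660/9 - 2504*√3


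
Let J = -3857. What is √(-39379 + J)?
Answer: 6*I*√1201 ≈ 207.93*I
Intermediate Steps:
√(-39379 + J) = √(-39379 - 3857) = √(-43236) = 6*I*√1201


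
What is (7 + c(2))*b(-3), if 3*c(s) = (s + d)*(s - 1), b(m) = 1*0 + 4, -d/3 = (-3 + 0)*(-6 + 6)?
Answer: 92/3 ≈ 30.667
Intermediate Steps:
d = 0 (d = -3*(-3 + 0)*(-6 + 6) = -(-9)*0 = -3*0 = 0)
b(m) = 4 (b(m) = 0 + 4 = 4)
c(s) = s*(-1 + s)/3 (c(s) = ((s + 0)*(s - 1))/3 = (s*(-1 + s))/3 = s*(-1 + s)/3)
(7 + c(2))*b(-3) = (7 + (1/3)*2*(-1 + 2))*4 = (7 + (1/3)*2*1)*4 = (7 + 2/3)*4 = (23/3)*4 = 92/3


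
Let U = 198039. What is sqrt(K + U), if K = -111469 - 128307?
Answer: I*sqrt(41737) ≈ 204.3*I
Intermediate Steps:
K = -239776
sqrt(K + U) = sqrt(-239776 + 198039) = sqrt(-41737) = I*sqrt(41737)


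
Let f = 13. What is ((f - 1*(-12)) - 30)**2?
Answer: 25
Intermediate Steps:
((f - 1*(-12)) - 30)**2 = ((13 - 1*(-12)) - 30)**2 = ((13 + 12) - 30)**2 = (25 - 30)**2 = (-5)**2 = 25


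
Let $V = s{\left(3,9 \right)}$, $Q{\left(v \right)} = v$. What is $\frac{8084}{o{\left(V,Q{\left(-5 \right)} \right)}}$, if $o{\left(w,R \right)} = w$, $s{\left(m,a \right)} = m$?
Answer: $\frac{8084}{3} \approx 2694.7$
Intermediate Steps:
$V = 3$
$\frac{8084}{o{\left(V,Q{\left(-5 \right)} \right)}} = \frac{8084}{3}$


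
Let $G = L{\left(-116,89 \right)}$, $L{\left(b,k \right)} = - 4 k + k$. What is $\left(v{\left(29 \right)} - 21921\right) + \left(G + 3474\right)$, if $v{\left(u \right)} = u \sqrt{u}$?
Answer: $-18714 + 29 \sqrt{29} \approx -18558.0$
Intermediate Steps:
$L{\left(b,k \right)} = - 3 k$
$G = -267$ ($G = \left(-3\right) 89 = -267$)
$v{\left(u \right)} = u^{\frac{3}{2}}$
$\left(v{\left(29 \right)} - 21921\right) + \left(G + 3474\right) = \left(29^{\frac{3}{2}} - 21921\right) + \left(-267 + 3474\right) = \left(29 \sqrt{29} - 21921\right) + 3207 = \left(-21921 + 29 \sqrt{29}\right) + 3207 = -18714 + 29 \sqrt{29}$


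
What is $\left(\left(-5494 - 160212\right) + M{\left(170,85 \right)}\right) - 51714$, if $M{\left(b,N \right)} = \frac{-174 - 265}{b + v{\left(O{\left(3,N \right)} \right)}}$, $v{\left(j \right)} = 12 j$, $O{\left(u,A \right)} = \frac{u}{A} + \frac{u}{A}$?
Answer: $- \frac{3157410555}{14522} \approx -2.1742 \cdot 10^{5}$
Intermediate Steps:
$O{\left(u,A \right)} = \frac{2 u}{A}$
$M{\left(b,N \right)} = - \frac{439}{b + \frac{72}{N}}$ ($M{\left(b,N \right)} = \frac{-174 - 265}{b + 12 \cdot 2 \cdot 3 \frac{1}{N}} = - \frac{439}{b + 12 \frac{6}{N}} = - \frac{439}{b + \frac{72}{N}}$)
$\left(\left(-5494 - 160212\right) + M{\left(170,85 \right)}\right) - 51714 = \left(\left(-5494 - 160212\right) - \frac{37315}{72 + 85 \cdot 170}\right) - 51714 = \left(-165706 - \frac{37315}{72 + 14450}\right) - 51714 = \left(-165706 - \frac{37315}{14522}\right) - 51714 = - \frac{2406419847}{14522} - 51714 = - \frac{3157410555}{14522}$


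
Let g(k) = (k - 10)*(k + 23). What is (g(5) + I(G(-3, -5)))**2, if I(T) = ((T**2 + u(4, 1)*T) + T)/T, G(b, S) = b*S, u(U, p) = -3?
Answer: 16129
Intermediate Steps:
G(b, S) = S*b
I(T) = (T**2 - 2*T)/T (I(T) = ((T**2 - 3*T) + T)/T = (T**2 - 2*T)/T)
g(k) = (-10 + k)*(23 + k)
(g(5) + I(G(-3, -5)))**2 = ((-230 + 5**2 + 13*5) + (-2 - 5*(-3)))**2 = ((-230 + 25 + 65) + (-2 + 15))**2 = (-140 + 13)**2 = (-127)**2 = 16129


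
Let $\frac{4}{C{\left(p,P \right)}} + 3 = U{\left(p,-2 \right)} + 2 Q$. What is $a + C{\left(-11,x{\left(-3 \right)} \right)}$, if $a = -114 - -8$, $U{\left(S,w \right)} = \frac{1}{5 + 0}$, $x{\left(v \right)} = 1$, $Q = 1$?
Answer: $-111$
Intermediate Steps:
$U{\left(S,w \right)} = \frac{1}{5}$
$C{\left(p,P \right)} = -5$ ($C{\left(p,P \right)} = \frac{4}{-3 + \left(\frac{1}{5} + 2 \cdot 1\right)} = \frac{4}{-3 + \left(\frac{1}{5} + 2\right)} = \frac{4}{-3 + \frac{11}{5}} = \frac{4}{- \frac{4}{5}} = 4 \left(- \frac{5}{4}\right) = -5$)
$a = -106$ ($a = -114 + 8 = -106$)
$a + C{\left(-11,x{\left(-3 \right)} \right)} = -106 - 5 = -111$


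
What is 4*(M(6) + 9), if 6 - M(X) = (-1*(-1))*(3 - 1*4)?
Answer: 64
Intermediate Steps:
M(X) = 7 (M(X) = 6 - (-1*(-1))*(3 - 1*4) = 6 - (3 - 4) = 6 - (-1) = 6 - 1*(-1) = 6 + 1 = 7)
4*(M(6) + 9) = 4*(7 + 9) = 4*16 = 64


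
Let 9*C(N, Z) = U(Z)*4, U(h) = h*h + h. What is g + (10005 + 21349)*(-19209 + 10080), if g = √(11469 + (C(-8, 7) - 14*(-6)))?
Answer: -286230666 + √104201/3 ≈ -2.8623e+8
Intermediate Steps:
U(h) = h + h² (U(h) = h² + h = h + h²)
C(N, Z) = 4*Z*(1 + Z)/9 (C(N, Z) = ((Z*(1 + Z))*4)/9 = (4*Z*(1 + Z))/9 = 4*Z*(1 + Z)/9)
g = √104201/3 (g = √(11469 + ((4/9)*7*(1 + 7) - 14*(-6))) = √(11469 + ((4/9)*7*8 + 84)) = √(11469 + (224/9 + 84)) = √(11469 + 980/9) = √(104201/9) = √104201/3 ≈ 107.60)
g + (10005 + 21349)*(-19209 + 10080) = √104201/3 + (10005 + 21349)*(-19209 + 10080) = √104201/3 + 31354*(-9129) = √104201/3 - 286230666 = -286230666 + √104201/3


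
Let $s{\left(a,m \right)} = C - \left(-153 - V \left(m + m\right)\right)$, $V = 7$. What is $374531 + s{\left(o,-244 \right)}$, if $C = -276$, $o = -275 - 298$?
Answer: $370992$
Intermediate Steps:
$o = -573$
$s{\left(a,m \right)} = -123 + 14 m$ ($s{\left(a,m \right)} = -276 - \left(-153 - 7 \left(m + m\right)\right) = -276 - \left(-153 - 7 \cdot 2 m\right) = -276 - \left(-153 - 14 m\right) = -276 + \left(153 + 14 m\right) = -123 + 14 m$)
$374531 + s{\left(o,-244 \right)} = 374531 + \left(-123 + 14 \left(-244\right)\right) = 374531 - 3539 = 370992$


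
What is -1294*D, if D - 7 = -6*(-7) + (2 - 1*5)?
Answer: -59524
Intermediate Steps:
D = 46 (D = 7 + (-6*(-7) + (2 - 1*5)) = 7 + (42 + (2 - 5)) = 7 + (42 - 3) = 7 + 39 = 46)
-1294*D = -1294*46 = -59524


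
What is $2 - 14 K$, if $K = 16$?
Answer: $-222$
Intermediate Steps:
$2 - 14 K = 2 - 224 = -222$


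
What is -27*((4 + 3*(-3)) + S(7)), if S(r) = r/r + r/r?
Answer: 81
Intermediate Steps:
S(r) = 2 (S(r) = 1 + 1 = 2)
-27*((4 + 3*(-3)) + S(7)) = -27*((4 + 3*(-3)) + 2) = -27*((4 - 9) + 2) = -27*(-5 + 2) = -27*(-3) = 81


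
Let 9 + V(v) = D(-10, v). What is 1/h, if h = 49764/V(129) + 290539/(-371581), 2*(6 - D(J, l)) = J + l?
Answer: -46447625/37019031143 ≈ -0.0012547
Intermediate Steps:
D(J, l) = 6 - J/2 - l/2 (D(J, l) = 6 - (J + l)/2 = 6 + (-J/2 - l/2) = 6 - J/2 - l/2)
V(v) = 2 - v/2 (V(v) = -9 + (6 - 1/2*(-10) - v/2) = -9 + (6 + 5 - v/2) = -9 + (11 - v/2) = 2 - v/2)
h = -37019031143/46447625 (h = 49764/(2 - 1/2*129) + 290539/(-371581) = 49764/(2 - 129/2) + 290539*(-1/371581) = 49764/(-125/2) - 290539/371581 = 49764*(-2/125) - 290539/371581 = -99528/125 - 290539/371581 = -37019031143/46447625 ≈ -797.01)
1/h = 1/(-37019031143/46447625) = -46447625/37019031143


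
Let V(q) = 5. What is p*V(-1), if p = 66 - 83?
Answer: -85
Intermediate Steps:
p = -17
p*V(-1) = -17*5 = -85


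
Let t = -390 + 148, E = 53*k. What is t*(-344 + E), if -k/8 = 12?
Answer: 1314544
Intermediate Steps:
k = -96 (k = -8*12 = -96)
E = -5088 (E = 53*(-96) = -5088)
t = -242
t*(-344 + E) = -242*(-344 - 5088) = -242*(-5432) = 1314544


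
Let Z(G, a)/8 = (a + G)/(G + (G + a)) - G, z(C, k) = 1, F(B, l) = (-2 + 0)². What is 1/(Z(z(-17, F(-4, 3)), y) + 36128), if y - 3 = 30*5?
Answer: 155/5599832 ≈ 2.7679e-5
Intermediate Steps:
F(B, l) = 4 (F(B, l) = (-2)² = 4)
y = 153 (y = 3 + 30*5 = 3 + 150 = 153)
Z(G, a) = -8*G + 8*(G + a)/(a + 2*G) (Z(G, a) = 8*((a + G)/(G + (G + a)) - G) = 8*((G + a)/(a + 2*G) - G) = 8*(-G + (G + a)/(a + 2*G)) = -8*G + 8*(G + a)/(a + 2*G))
1/(Z(z(-17, F(-4, 3)), y) + 36128) = 1/(8*(1 + 153 - 2*1² - 1*1*153)/(153 + 2*1) + 36128) = 1/(8*(1 + 153 - 2*1 - 153)/(153 + 2) + 36128) = 1/(8*(1 + 153 - 2 - 153)/155 + 36128) = 1/(8*(1/155)*(-1) + 36128) = 1/(-8/155 + 36128) = 1/(5599832/155) = 155/5599832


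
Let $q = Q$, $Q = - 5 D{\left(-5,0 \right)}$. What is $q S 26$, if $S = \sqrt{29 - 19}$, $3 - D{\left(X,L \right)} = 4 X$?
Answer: $- 2990 \sqrt{10} \approx -9455.2$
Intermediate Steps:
$D{\left(X,L \right)} = 3 - 4 X$
$S = \sqrt{10} \approx 3.1623$
$Q = -115$ ($Q = - 5 \left(3 - -20\right) = - 5 \left(3 + 20\right) = \left(-5\right) 23 = -115$)
$q = -115$
$q S 26 = - 115 \sqrt{10} \cdot 26 = - 2990 \sqrt{10}$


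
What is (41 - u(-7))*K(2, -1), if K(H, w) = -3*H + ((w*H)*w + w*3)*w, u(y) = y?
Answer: -240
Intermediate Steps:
K(H, w) = -3*H + w*(3*w + H*w²) (K(H, w) = -3*H + ((H*w)*w + 3*w)*w = -3*H + (H*w² + 3*w)*w = -3*H + (3*w + H*w²)*w = -3*H + w*(3*w + H*w²))
(41 - u(-7))*K(2, -1) = (41 - 1*(-7))*(-3*2 + 3*(-1)² + 2*(-1)³) = (41 + 7)*(-6 + 3*1 + 2*(-1)) = 48*(-6 + 3 - 2) = 48*(-5) = -240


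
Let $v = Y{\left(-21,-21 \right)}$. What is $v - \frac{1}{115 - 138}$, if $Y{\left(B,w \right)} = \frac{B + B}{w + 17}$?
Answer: $\frac{485}{46} \approx 10.543$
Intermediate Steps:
$Y{\left(B,w \right)} = \frac{2 B}{17 + w}$
$v = \frac{21}{2}$ ($v = 2 \left(-21\right) \frac{1}{17 - 21} = 2 \left(-21\right) \frac{1}{-4} = 2 \left(-21\right) \left(- \frac{1}{4}\right) = \frac{21}{2} \approx 10.5$)
$v - \frac{1}{115 - 138} = \frac{21}{2} - \frac{1}{115 - 138} = \frac{21}{2} - \frac{1}{-23} = \frac{21}{2} - - \frac{1}{23} = \frac{21}{2} + \frac{1}{23} = \frac{485}{46}$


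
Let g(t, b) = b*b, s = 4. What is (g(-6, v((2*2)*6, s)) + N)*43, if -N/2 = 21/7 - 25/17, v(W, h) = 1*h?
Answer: 9460/17 ≈ 556.47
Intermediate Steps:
v(W, h) = h
g(t, b) = b**2
N = -52/17 (N = -2*(21/7 - 25/17) = -2*(21*(1/7) - 25*1/17) = -2*(3 - 25/17) = -2*26/17 = -52/17 ≈ -3.0588)
(g(-6, v((2*2)*6, s)) + N)*43 = (4**2 - 52/17)*43 = (16 - 52/17)*43 = (220/17)*43 = 9460/17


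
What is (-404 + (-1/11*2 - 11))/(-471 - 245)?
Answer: 4567/7876 ≈ 0.57986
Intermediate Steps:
(-404 + (-1/11*2 - 11))/(-471 - 245) = (-404 + (-1*1/11*2 - 11))/(-716) = (-404 + (-1/11*2 - 11))*(-1/716) = (-404 + (-2/11 - 11))*(-1/716) = (-404 - 123/11)*(-1/716) = -4567/11*(-1/716) = 4567/7876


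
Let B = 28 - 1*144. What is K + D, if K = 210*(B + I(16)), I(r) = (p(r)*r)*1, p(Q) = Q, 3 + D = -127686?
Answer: -98289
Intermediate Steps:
D = -127689 (D = -3 - 127686 = -127689)
I(r) = r**2 (I(r) = (r*r)*1 = r**2*1 = r**2)
B = -116 (B = 28 - 144 = -116)
K = 29400 (K = 210*(-116 + 16**2) = 210*(-116 + 256) = 210*140 = 29400)
K + D = 29400 - 127689 = -98289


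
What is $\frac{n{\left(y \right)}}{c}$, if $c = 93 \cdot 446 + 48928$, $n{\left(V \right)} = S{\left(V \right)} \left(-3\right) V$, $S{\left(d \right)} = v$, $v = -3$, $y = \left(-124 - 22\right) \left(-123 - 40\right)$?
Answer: $\frac{107091}{45203} \approx 2.3691$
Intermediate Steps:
$y = 23798$ ($y = \left(-146\right) \left(-163\right) = 23798$)
$S{\left(d \right)} = -3$
$n{\left(V \right)} = 9 V$ ($n{\left(V \right)} = \left(-3\right) \left(-3\right) V = 9 V$)
$c = 90406$ ($c = 41478 + 48928 = 90406$)
$\frac{n{\left(y \right)}}{c} = \frac{9 \cdot 23798}{90406} = 214182 \cdot \frac{1}{90406} = \frac{107091}{45203}$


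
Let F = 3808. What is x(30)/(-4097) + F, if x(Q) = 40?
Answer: 15601336/4097 ≈ 3808.0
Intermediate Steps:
x(30)/(-4097) + F = 40/(-4097) + 3808 = 40*(-1/4097) + 3808 = -40/4097 + 3808 = 15601336/4097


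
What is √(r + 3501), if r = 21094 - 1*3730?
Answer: √20865 ≈ 144.45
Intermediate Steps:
r = 17364 (r = 21094 - 3730 = 17364)
√(r + 3501) = √(17364 + 3501) = √20865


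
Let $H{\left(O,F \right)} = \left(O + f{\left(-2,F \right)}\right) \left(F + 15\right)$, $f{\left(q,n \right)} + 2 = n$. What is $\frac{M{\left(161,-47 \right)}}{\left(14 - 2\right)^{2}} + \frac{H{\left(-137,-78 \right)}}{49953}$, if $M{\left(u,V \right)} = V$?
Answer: $- \frac{126389}{2397744} \approx -0.052712$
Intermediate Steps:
$f{\left(q,n \right)} = -2 + n$
$H{\left(O,F \right)} = \left(15 + F\right) \left(-2 + F + O\right)$ ($H{\left(O,F \right)} = \left(O + \left(-2 + F\right)\right) \left(F + 15\right) = \left(-2 + F + O\right) \left(15 + F\right) = \left(15 + F\right) \left(-2 + F + O\right)$)
$\frac{M{\left(161,-47 \right)}}{\left(14 - 2\right)^{2}} + \frac{H{\left(-137,-78 \right)}}{49953} = - \frac{47}{\left(14 - 2\right)^{2}} + \frac{-30 + \left(-78\right)^{2} + 13 \left(-78\right) + 15 \left(-137\right) - -10686}{49953} = - \frac{47}{12^{2}} + \left(-30 + 6084 - 1014 - 2055 + 10686\right) \frac{1}{49953} = - \frac{47}{144} + 13671 \cdot \frac{1}{49953} = \left(-47\right) \frac{1}{144} + \frac{4557}{16651} = - \frac{47}{144} + \frac{4557}{16651} = - \frac{126389}{2397744}$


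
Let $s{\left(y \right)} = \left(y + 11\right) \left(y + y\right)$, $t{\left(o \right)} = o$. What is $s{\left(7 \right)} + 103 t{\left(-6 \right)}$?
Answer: $-366$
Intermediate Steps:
$s{\left(y \right)} = 2 y \left(11 + y\right)$ ($s{\left(y \right)} = \left(11 + y\right) 2 y = 2 y \left(11 + y\right)$)
$s{\left(7 \right)} + 103 t{\left(-6 \right)} = 2 \cdot 7 \left(11 + 7\right) + 103 \left(-6\right) = 2 \cdot 7 \cdot 18 - 618 = 252 - 618 = -366$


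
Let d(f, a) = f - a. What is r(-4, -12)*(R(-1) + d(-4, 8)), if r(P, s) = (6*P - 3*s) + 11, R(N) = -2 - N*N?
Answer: -345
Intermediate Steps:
R(N) = -2 - N**2
r(P, s) = 11 - 3*s + 6*P (r(P, s) = (-3*s + 6*P) + 11 = 11 - 3*s + 6*P)
r(-4, -12)*(R(-1) + d(-4, 8)) = (11 - 3*(-12) + 6*(-4))*((-2 - 1*(-1)**2) + (-4 - 1*8)) = (11 + 36 - 24)*((-2 - 1*1) + (-4 - 8)) = 23*((-2 - 1) - 12) = 23*(-3 - 12) = 23*(-15) = -345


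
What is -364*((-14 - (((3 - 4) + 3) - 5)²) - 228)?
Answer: 91364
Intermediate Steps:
-364*((-14 - (((3 - 4) + 3) - 5)²) - 228) = -364*((-14 - ((-1 + 3) - 5)²) - 228) = -364*((-14 - (2 - 5)²) - 228) = -364*((-14 - 1*(-3)²) - 228) = -364*((-14 - 1*9) - 228) = -364*((-14 - 9) - 228) = -364*(-23 - 228) = -364*(-251) = 91364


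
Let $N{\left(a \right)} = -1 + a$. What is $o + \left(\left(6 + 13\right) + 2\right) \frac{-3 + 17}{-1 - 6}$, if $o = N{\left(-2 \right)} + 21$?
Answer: $-24$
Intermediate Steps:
$o = 18$ ($o = \left(-1 - 2\right) + 21 = -3 + 21 = 18$)
$o + \left(\left(6 + 13\right) + 2\right) \frac{-3 + 17}{-1 - 6} = 18 + \left(\left(6 + 13\right) + 2\right) \frac{-3 + 17}{-1 - 6} = 18 + \left(19 + 2\right) \frac{14}{-7} = 18 + 21 \cdot 14 \left(- \frac{1}{7}\right) = 18 + 21 \left(-2\right) = 18 - 42 = -24$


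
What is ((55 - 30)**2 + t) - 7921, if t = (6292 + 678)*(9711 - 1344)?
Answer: 58310694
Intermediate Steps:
t = 58317990 (t = 6970*8367 = 58317990)
((55 - 30)**2 + t) - 7921 = ((55 - 30)**2 + 58317990) - 7921 = (25**2 + 58317990) - 7921 = (625 + 58317990) - 7921 = 58318615 - 7921 = 58310694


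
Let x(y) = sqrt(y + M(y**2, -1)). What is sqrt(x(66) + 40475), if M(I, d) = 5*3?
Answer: 2*sqrt(10121) ≈ 201.21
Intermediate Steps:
M(I, d) = 15
x(y) = sqrt(15 + y) (x(y) = sqrt(y + 15) = sqrt(15 + y))
sqrt(x(66) + 40475) = sqrt(sqrt(15 + 66) + 40475) = sqrt(sqrt(81) + 40475) = sqrt(9 + 40475) = sqrt(40484) = 2*sqrt(10121)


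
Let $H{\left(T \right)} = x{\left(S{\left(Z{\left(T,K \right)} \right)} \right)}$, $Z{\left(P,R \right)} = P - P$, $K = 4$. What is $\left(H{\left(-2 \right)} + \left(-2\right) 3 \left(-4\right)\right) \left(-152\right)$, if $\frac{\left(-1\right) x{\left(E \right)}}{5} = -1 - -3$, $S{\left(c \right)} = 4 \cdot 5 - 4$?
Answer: $-2128$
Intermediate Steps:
$Z{\left(P,R \right)} = 0$
$S{\left(c \right)} = 16$ ($S{\left(c \right)} = 20 - 4 = 16$)
$x{\left(E \right)} = -10$ ($x{\left(E \right)} = - 5 \left(-1 - -3\right) = - 5 \left(-1 + 3\right) = \left(-5\right) 2 = -10$)
$H{\left(T \right)} = -10$
$\left(H{\left(-2 \right)} + \left(-2\right) 3 \left(-4\right)\right) \left(-152\right) = \left(-10 + \left(-2\right) 3 \left(-4\right)\right) \left(-152\right) = \left(-10 - -24\right) \left(-152\right) = \left(-10 + 24\right) \left(-152\right) = 14 \left(-152\right) = -2128$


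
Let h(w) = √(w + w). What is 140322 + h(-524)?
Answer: 140322 + 2*I*√262 ≈ 1.4032e+5 + 32.373*I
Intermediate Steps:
h(w) = √2*√w (h(w) = √(2*w) = √2*√w)
140322 + h(-524) = 140322 + √2*√(-524) = 140322 + √2*(2*I*√131) = 140322 + 2*I*√262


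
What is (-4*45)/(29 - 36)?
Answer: 180/7 ≈ 25.714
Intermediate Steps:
(-4*45)/(29 - 36) = -180/(-7) = -180*(-1/7) = 180/7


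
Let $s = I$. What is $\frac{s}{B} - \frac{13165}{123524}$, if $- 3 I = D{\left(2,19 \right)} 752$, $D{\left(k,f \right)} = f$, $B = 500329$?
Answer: $- \frac{21525404767}{185407918188} \approx -0.1161$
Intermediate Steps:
$I = - \frac{14288}{3}$ ($I = - \frac{19 \cdot 752}{3} = \left(- \frac{1}{3}\right) 14288 = - \frac{14288}{3} \approx -4762.7$)
$s = - \frac{14288}{3} \approx -4762.7$
$\frac{s}{B} - \frac{13165}{123524} = - \frac{14288}{3 \cdot 500329} - \frac{13165}{123524} = \left(- \frac{14288}{3}\right) \frac{1}{500329} - \frac{13165}{123524} = - \frac{14288}{1500987} - \frac{13165}{123524} = - \frac{21525404767}{185407918188}$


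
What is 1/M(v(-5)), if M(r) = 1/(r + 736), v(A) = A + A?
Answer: 726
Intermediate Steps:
v(A) = 2*A
M(r) = 1/(736 + r)
1/M(v(-5)) = 1/(1/(736 + 2*(-5))) = 1/(1/(736 - 10)) = 1/(1/726) = 726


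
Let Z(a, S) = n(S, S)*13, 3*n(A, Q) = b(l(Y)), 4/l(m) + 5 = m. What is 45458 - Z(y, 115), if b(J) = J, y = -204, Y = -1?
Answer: 409148/9 ≈ 45461.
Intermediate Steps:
l(m) = 4/(-5 + m)
n(A, Q) = -2/9 (n(A, Q) = (4/(-5 - 1))/3 = (4/(-6))/3 = (4*(-⅙))/3 = (⅓)*(-⅔) = -2/9)
Z(a, S) = -26/9 (Z(a, S) = -2/9*13 = -26/9)
45458 - Z(y, 115) = 45458 - 1*(-26/9) = 45458 + 26/9 = 409148/9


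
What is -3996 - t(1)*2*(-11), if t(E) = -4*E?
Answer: -4084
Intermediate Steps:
-3996 - t(1)*2*(-11) = -3996 - -4*1*2*(-11) = -3996 - (-4*2)*(-11) = -3996 - (-8)*(-11) = -3996 - 1*88 = -3996 - 88 = -4084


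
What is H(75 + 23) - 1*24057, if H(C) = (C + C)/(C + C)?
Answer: -24056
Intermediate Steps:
H(C) = 1 (H(C) = (2*C)/((2*C)) = (2*C)*(1/(2*C)) = 1)
H(75 + 23) - 1*24057 = 1 - 1*24057 = 1 - 24057 = -24056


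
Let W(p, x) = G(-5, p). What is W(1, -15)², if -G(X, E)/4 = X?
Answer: 400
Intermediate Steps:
G(X, E) = -4*X
W(p, x) = 20 (W(p, x) = -4*(-5) = 20)
W(1, -15)² = 20² = 400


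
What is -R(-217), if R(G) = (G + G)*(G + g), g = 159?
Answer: -25172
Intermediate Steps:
R(G) = 2*G*(159 + G) (R(G) = (G + G)*(G + 159) = (2*G)*(159 + G) = 2*G*(159 + G))
-R(-217) = -2*(-217)*(159 - 217) = -2*(-217)*(-58) = -1*25172 = -25172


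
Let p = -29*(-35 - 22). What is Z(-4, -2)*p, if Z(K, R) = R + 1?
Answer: -1653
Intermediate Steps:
Z(K, R) = 1 + R
p = 1653 (p = -29*(-57) = 1653)
Z(-4, -2)*p = (1 - 2)*1653 = -1*1653 = -1653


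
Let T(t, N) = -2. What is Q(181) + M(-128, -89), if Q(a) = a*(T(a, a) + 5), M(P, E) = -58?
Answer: 485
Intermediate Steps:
Q(a) = 3*a (Q(a) = a*(-2 + 5) = a*3 = 3*a)
Q(181) + M(-128, -89) = 3*181 - 58 = 543 - 58 = 485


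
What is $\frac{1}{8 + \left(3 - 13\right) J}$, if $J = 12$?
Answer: $- \frac{1}{112} \approx -0.0089286$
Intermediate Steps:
$\frac{1}{8 + \left(3 - 13\right) J} = \frac{1}{8 + \left(3 - 13\right) 12} = \frac{1}{8 - 120} = \frac{1}{-112} = - \frac{1}{112}$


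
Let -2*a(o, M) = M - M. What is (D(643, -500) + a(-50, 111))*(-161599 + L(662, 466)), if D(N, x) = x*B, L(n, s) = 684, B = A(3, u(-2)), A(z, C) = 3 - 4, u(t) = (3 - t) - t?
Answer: -80457500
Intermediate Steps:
u(t) = 3 - 2*t
A(z, C) = -1
a(o, M) = 0 (a(o, M) = -(M - M)/2 = -½*0 = 0)
B = -1
D(N, x) = -x (D(N, x) = x*(-1) = -x)
(D(643, -500) + a(-50, 111))*(-161599 + L(662, 466)) = (-1*(-500) + 0)*(-161599 + 684) = (500 + 0)*(-160915) = 500*(-160915) = -80457500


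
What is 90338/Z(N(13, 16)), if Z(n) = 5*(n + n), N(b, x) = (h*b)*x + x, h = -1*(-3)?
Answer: 45169/3200 ≈ 14.115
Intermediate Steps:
h = 3
N(b, x) = x + 3*b*x (N(b, x) = (3*b)*x + x = 3*b*x + x = x + 3*b*x)
Z(n) = 10*n (Z(n) = 5*(2*n) = 10*n)
90338/Z(N(13, 16)) = 90338/((10*(16*(1 + 3*13)))) = 90338/((10*(16*(1 + 39)))) = 90338/((10*(16*40))) = 90338/((10*640)) = 90338/6400 = 90338*(1/6400) = 45169/3200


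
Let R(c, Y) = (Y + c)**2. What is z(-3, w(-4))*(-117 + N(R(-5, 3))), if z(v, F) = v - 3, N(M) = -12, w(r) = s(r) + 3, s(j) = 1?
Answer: 774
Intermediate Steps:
w(r) = 4 (w(r) = 1 + 3 = 4)
z(v, F) = -3 + v
z(-3, w(-4))*(-117 + N(R(-5, 3))) = (-3 - 3)*(-117 - 12) = -6*(-129) = 774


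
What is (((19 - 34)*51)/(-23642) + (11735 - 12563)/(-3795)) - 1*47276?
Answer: -61473129781/1300310 ≈ -47276.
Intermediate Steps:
(((19 - 34)*51)/(-23642) + (11735 - 12563)/(-3795)) - 1*47276 = (-15*51*(-1/23642) - 828*(-1/3795)) - 47276 = (-765*(-1/23642) + 12/55) - 47276 = (765/23642 + 12/55) - 47276 = 325779/1300310 - 47276 = -61473129781/1300310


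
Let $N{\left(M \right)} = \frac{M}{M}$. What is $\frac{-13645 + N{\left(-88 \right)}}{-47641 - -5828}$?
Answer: $\frac{13644}{41813} \approx 0.32631$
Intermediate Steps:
$N{\left(M \right)} = 1$
$\frac{-13645 + N{\left(-88 \right)}}{-47641 - -5828} = \frac{-13645 + 1}{-47641 - -5828} = - \frac{13644}{-47641 + 5828} = - \frac{13644}{-41813} = \left(-13644\right) \left(- \frac{1}{41813}\right) = \frac{13644}{41813}$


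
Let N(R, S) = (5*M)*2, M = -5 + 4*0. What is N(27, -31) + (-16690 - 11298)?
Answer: -28038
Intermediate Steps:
M = -5 (M = -5 + 0 = -5)
N(R, S) = -50 (N(R, S) = (5*(-5))*2 = -25*2 = -50)
N(27, -31) + (-16690 - 11298) = -50 + (-16690 - 11298) = -50 - 27988 = -28038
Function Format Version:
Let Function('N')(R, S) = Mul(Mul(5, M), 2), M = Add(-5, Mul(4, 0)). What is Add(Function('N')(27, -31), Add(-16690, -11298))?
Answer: -28038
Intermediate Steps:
M = -5 (M = Add(-5, 0) = -5)
Function('N')(R, S) = -50 (Function('N')(R, S) = Mul(Mul(5, -5), 2) = Mul(-25, 2) = -50)
Add(Function('N')(27, -31), Add(-16690, -11298)) = Add(-50, Add(-16690, -11298)) = Add(-50, -27988) = -28038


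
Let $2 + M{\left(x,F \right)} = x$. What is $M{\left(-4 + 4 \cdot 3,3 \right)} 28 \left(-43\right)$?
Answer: $-7224$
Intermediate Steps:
$M{\left(x,F \right)} = -2 + x$
$M{\left(-4 + 4 \cdot 3,3 \right)} 28 \left(-43\right) = \left(-2 + \left(-4 + 4 \cdot 3\right)\right) 28 \left(-43\right) = \left(-2 + \left(-4 + 12\right)\right) 28 \left(-43\right) = \left(-2 + 8\right) 28 \left(-43\right) = 6 \cdot 28 \left(-43\right) = 168 \left(-43\right) = -7224$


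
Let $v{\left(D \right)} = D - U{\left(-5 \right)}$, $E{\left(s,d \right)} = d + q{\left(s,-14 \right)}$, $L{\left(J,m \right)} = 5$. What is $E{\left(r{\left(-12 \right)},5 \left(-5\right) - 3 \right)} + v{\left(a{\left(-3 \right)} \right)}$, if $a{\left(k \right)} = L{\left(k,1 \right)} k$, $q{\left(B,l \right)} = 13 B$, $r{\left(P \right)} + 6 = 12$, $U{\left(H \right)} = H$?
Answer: $40$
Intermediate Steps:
$r{\left(P \right)} = 6$ ($r{\left(P \right)} = -6 + 12 = 6$)
$a{\left(k \right)} = 5 k$
$E{\left(s,d \right)} = d + 13 s$
$v{\left(D \right)} = 5 + D$ ($v{\left(D \right)} = D - -5 = D + 5 = 5 + D$)
$E{\left(r{\left(-12 \right)},5 \left(-5\right) - 3 \right)} + v{\left(a{\left(-3 \right)} \right)} = \left(\left(5 \left(-5\right) - 3\right) + 13 \cdot 6\right) + \left(5 + 5 \left(-3\right)\right) = \left(\left(-25 - 3\right) + 78\right) + \left(5 - 15\right) = \left(-28 + 78\right) - 10 = 50 - 10 = 40$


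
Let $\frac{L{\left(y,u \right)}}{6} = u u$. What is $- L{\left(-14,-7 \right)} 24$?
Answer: $-7056$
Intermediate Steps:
$L{\left(y,u \right)} = 6 u^{2}$ ($L{\left(y,u \right)} = 6 u u = 6 u^{2}$)
$- L{\left(-14,-7 \right)} 24 = - 6 \left(-7\right)^{2} \cdot 24 = - 6 \cdot 49 \cdot 24 = - 294 \cdot 24 = \left(-1\right) 7056 = -7056$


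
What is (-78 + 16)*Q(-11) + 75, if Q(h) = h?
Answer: 757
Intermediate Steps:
(-78 + 16)*Q(-11) + 75 = (-78 + 16)*(-11) + 75 = -62*(-11) + 75 = 682 + 75 = 757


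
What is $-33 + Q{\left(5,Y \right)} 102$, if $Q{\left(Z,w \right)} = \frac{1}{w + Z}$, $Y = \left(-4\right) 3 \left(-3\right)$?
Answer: $- \frac{1251}{41} \approx -30.512$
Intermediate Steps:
$Y = 36$ ($Y = \left(-12\right) \left(-3\right) = 36$)
$Q{\left(Z,w \right)} = \frac{1}{Z + w}$
$-33 + Q{\left(5,Y \right)} 102 = -33 + \frac{1}{5 + 36} \cdot 102 = -33 + \frac{1}{41} \cdot 102 = -33 + \frac{102}{41} = - \frac{1251}{41}$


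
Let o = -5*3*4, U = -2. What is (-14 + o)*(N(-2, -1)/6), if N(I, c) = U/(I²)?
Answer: 37/6 ≈ 6.1667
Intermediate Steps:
N(I, c) = -2/I²
o = -60 (o = -15*4 = -60)
(-14 + o)*(N(-2, -1)/6) = (-14 - 60)*(-2/(-2)²/6) = -74*(-2*¼)/6 = -(-37)/6 = -74*(-1/12) = 37/6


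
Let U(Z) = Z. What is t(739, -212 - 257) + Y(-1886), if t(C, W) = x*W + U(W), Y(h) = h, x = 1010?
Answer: -476045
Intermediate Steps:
t(C, W) = 1011*W (t(C, W) = 1010*W + W = 1011*W)
t(739, -212 - 257) + Y(-1886) = 1011*(-212 - 257) - 1886 = 1011*(-469) - 1886 = -474159 - 1886 = -476045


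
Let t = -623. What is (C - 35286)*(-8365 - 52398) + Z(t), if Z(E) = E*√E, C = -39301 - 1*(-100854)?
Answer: -1596061721 - 623*I*√623 ≈ -1.5961e+9 - 15550.0*I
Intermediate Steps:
C = 61553 (C = -39301 + 100854 = 61553)
Z(E) = E^(3/2)
(C - 35286)*(-8365 - 52398) + Z(t) = (61553 - 35286)*(-8365 - 52398) + (-623)^(3/2) = 26267*(-60763) - 623*I*√623 = -1596061721 - 623*I*√623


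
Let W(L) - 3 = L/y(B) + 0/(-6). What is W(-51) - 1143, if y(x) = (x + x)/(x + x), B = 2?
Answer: -1191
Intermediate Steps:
y(x) = 1 (y(x) = (2*x)/((2*x)) = (2*x)*(1/(2*x)) = 1)
W(L) = 3 + L (W(L) = 3 + (L/1 + 0/(-6)) = 3 + (L*1 + 0*(-⅙)) = 3 + (L + 0) = 3 + L)
W(-51) - 1143 = (3 - 51) - 1143 = -48 - 1143 = -1191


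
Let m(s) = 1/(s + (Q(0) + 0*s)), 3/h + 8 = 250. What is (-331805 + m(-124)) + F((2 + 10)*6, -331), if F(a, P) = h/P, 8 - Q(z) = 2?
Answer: -784058221359/2363009 ≈ -3.3181e+5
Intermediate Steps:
h = 3/242 (h = 3/(-8 + 250) = 3/242 ≈ 0.012397)
Q(z) = 6 (Q(z) = 8 - 1*2 = 8 - 2 = 6)
F(a, P) = 3/(242*P)
m(s) = 1/(6 + s) (m(s) = 1/(s + (6 + 0*s)) = 1/(s + (6 + 0)) = 1/(s + 6) = 1/(6 + s))
(-331805 + m(-124)) + F((2 + 10)*6, -331) = (-331805 + 1/(6 - 124)) + (3/242)/(-331) = (-331805 + 1/(-118)) + (3/242)*(-1/331) = (-331805 - 1/118) - 3/80102 = -39152991/118 - 3/80102 = -784058221359/2363009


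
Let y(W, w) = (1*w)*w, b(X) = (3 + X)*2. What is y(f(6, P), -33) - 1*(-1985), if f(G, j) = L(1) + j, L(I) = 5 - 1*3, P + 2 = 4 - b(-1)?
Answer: 3074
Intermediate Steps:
b(X) = 6 + 2*X
P = -2 (P = -2 + (4 - (6 + 2*(-1))) = -2 + (4 - (6 - 2)) = -2 + (4 - 1*4) = -2 + (4 - 4) = -2 + 0 = -2)
L(I) = 2 (L(I) = 5 - 3 = 2)
f(G, j) = 2 + j
y(W, w) = w² (y(W, w) = w*w = w²)
y(f(6, P), -33) - 1*(-1985) = (-33)² - 1*(-1985) = 1089 + 1985 = 3074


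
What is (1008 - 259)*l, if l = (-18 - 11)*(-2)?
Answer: 43442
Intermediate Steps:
l = 58 (l = -29*(-2) = 58)
(1008 - 259)*l = (1008 - 259)*58 = 749*58 = 43442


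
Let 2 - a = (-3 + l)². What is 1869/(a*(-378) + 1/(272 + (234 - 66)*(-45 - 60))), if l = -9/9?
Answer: 32460792/91911455 ≈ 0.35317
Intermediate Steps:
l = -1 (l = -9*⅑ = -1)
a = -14 (a = 2 - (-3 - 1)² = 2 - 1*(-4)² = 2 - 1*16 = 2 - 16 = -14)
1869/(a*(-378) + 1/(272 + (234 - 66)*(-45 - 60))) = 1869/(-14*(-378) + 1/(272 + (234 - 66)*(-45 - 60))) = 1869/(5292 + 1/(272 + 168*(-105))) = 1869/(5292 + 1/(272 - 17640)) = 1869/(5292 + 1/(-17368)) = 1869/(5292 - 1/17368) = 1869/(91911455/17368) = 1869*(17368/91911455) = 32460792/91911455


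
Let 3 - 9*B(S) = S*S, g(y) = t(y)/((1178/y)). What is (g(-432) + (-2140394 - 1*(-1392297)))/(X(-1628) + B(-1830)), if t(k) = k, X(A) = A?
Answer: 1321607463/660376787 ≈ 2.0013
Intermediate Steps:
g(y) = y²/1178 (g(y) = y/((1178/y)) = y*(y/1178) = y²/1178)
B(S) = ⅓ - S²/9 (B(S) = ⅓ - S*S/9 = ⅓ - S²/9)
(g(-432) + (-2140394 - 1*(-1392297)))/(X(-1628) + B(-1830)) = ((1/1178)*(-432)² + (-2140394 - 1*(-1392297)))/(-1628 + (⅓ - ⅑*(-1830)²)) = ((1/1178)*186624 + (-2140394 + 1392297))/(-1628 + (⅓ - ⅑*3348900)) = (93312/589 - 748097)/(-1628 + (⅓ - 372100)) = -440535821/(589*(-1628 - 1116299/3)) = -440535821/(589*(-1121183/3)) = -440535821/589*(-3/1121183) = 1321607463/660376787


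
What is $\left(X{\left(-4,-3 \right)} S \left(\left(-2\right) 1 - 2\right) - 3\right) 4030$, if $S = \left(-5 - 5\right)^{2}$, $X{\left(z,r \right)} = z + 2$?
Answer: $3211910$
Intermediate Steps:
$X{\left(z,r \right)} = 2 + z$
$S = 100$ ($S = \left(-10\right)^{2} = 100$)
$\left(X{\left(-4,-3 \right)} S \left(\left(-2\right) 1 - 2\right) - 3\right) 4030 = \left(\left(2 - 4\right) 100 \left(\left(-2\right) 1 - 2\right) - 3\right) 4030 = \left(- 2 \cdot 100 \left(-2 - 2\right) - 3\right) 4030 = \left(- 2 \cdot 100 \left(-4\right) - 3\right) 4030 = \left(\left(-2\right) \left(-400\right) - 3\right) 4030 = \left(800 - 3\right) 4030 = 797 \cdot 4030 = 3211910$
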